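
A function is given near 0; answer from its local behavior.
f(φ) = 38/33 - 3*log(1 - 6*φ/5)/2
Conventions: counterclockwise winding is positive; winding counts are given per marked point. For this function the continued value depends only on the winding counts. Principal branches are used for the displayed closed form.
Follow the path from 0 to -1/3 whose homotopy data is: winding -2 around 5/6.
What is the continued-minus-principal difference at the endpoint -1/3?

Continued minus principal equals (6)*pi*i.

The rational part is single-valued and drops out of the difference; each branch term changes only by its own monodromy.
(-3/2)*log(1 - φ/(5/6)): each positive loop around 5/6 adds 2*pi*i to the log, so winding -2 contributes (-3/2)*(-2)*2*pi*i = (6)*pi*i.
Summing the contributions at φ = -1/3 gives (6)*pi*i.


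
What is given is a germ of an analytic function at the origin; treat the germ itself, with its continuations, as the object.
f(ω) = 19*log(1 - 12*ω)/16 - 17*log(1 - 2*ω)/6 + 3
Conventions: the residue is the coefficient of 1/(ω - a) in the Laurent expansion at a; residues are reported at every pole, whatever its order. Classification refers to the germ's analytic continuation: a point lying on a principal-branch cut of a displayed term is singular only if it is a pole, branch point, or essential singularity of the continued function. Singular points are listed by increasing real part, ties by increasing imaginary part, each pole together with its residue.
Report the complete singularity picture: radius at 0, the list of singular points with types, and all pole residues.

Radius of convergence at 0: 1/12.
At 1/12: a logarithmic branch point.
At 1/2: a logarithmic branch point.

Branch term (19/16)*log(1 - ω/(1/12)): its argument vanishes at ω = 1/12, a logarithmic branch point, modulus 1/12.
Branch term (-17/6)*log(1 - ω/(1/2)): its argument vanishes at ω = 1/2, a logarithmic branch point, modulus 1/2.
The radius of convergence is the smallest modulus among the singular points: 1/12.
List the singular points by increasing real part (a conjugate pair: the negative imaginary part first).


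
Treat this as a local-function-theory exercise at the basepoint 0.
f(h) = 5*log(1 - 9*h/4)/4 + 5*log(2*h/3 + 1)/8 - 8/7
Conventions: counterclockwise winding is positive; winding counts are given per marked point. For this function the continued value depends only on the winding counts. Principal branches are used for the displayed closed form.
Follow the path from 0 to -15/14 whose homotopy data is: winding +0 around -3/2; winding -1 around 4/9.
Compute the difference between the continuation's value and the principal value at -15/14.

The rational part is single-valued and drops out of the difference; each branch term changes only by its own monodromy.
(5/4)*log(1 - h/(4/9)): each positive loop around 4/9 adds 2*pi*i to the log, so winding -1 contributes (5/4)*(-1)*2*pi*i = -(5/2)*pi*i.
(5/8)*log(1 - h/(-3/2)): winding 0 around -3/2, so this term returns to its principal value, contribution 0.
Summing the contributions at h = -15/14 gives -(5/2)*pi*i.

Continued minus principal equals -(5/2)*pi*i.


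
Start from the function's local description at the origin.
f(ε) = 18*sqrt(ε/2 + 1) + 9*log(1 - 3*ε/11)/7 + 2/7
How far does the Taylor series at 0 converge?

The radius of convergence is 2.

Branch term (18)*sqrt(1 - ε/(-2)): its argument vanishes at ε = -2, a square-root branch point, modulus 2.
Branch term (9/7)*log(1 - ε/(11/3)): its argument vanishes at ε = 11/3, a logarithmic branch point, modulus 11/3.
The radius of convergence is the smallest modulus among the singular points: 2.


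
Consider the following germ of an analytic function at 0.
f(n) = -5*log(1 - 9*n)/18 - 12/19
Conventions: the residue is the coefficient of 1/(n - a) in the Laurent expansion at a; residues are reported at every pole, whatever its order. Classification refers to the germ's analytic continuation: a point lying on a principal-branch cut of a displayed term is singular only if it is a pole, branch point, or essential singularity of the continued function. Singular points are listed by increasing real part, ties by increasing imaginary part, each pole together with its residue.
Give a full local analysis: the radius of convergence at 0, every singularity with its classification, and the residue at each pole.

Branch term (-5/18)*log(1 - n/(1/9)): its argument vanishes at n = 1/9, a logarithmic branch point, modulus 1/9.
The radius of convergence is the smallest modulus among the singular points: 1/9.

Radius of convergence at 0: 1/9.
At 1/9: a logarithmic branch point.


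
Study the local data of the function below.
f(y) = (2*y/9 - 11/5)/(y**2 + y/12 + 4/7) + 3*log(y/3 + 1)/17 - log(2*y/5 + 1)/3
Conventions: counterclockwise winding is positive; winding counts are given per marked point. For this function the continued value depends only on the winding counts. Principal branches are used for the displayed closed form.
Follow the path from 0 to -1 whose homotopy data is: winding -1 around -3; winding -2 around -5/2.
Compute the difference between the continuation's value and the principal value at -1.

The rational part is single-valued and drops out of the difference; each branch term changes only by its own monodromy.
(3/17)*log(1 - y/(-3)): each positive loop around -3 adds 2*pi*i to the log, so winding -1 contributes (3/17)*(-1)*2*pi*i = -(6/17)*pi*i.
(-1/3)*log(1 - y/(-5/2)): each positive loop around -5/2 adds 2*pi*i to the log, so winding -2 contributes (-1/3)*(-2)*2*pi*i = (4/3)*pi*i.
Summing the contributions at y = -1 gives (50/51)*pi*i.

Continued minus principal equals (50/51)*pi*i.


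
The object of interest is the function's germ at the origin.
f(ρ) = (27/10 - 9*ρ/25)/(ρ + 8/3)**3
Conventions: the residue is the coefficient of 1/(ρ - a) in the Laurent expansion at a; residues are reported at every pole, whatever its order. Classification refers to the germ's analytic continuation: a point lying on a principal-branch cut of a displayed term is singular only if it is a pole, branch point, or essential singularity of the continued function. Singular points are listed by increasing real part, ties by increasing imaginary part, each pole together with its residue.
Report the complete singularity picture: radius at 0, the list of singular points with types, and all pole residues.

Denominator factor (ρ + 8/3)^3: pole of order 3 at -8/3, modulus 8/3.
The radius of convergence is the smallest modulus among the singular points: 8/3.
At the order-3 pole -8/3 set g(ρ) = (ρ - (-8/3))^3*f(ρ) = 27/10 - 9*ρ/25.
Order-3 pole: residue = g''(a)/2; g''(-8/3) = 0, so the residue is 0.

Radius of convergence at 0: 8/3.
At -8/3: a pole of order 3; residue 0.


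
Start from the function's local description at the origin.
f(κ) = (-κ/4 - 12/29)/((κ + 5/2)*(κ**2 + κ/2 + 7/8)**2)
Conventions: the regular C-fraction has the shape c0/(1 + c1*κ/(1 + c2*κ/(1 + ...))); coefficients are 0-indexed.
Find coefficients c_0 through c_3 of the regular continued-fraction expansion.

Taylor coefficients (expand at 0): a_0 = -1536/7105, a_1 = 50464/248675, a_2 = 3050304/8703625, a_3 = -199632256/304626875.
c0 = a_0 = -1536/7105. Peel one level at a time: if S = 1 + c*κ/S' with S'(0) = 1, then c is the κ-coefficient of S and S' = c*κ/(S - 1).
S_1 = c0/f = 1 + (1577/1680)*κ + (1412477/564480)*κ^2 + ...; c1 = 1577/1680.
S_2 = c1*κ/(S_1 - 1) = 1 + (-1412477/529872)*κ + (756976432/121859521)*κ^2 + ...; c2 = -1412477/529872.
S_3 = c2*κ/(S_2 - 1) = 1 + (36334868736/15592333603)*κ + ...; c3 = 36334868736/15592333603.

The regular C-fraction coefficients are [-1536/7105, 1577/1680, -1412477/529872, 36334868736/15592333603].


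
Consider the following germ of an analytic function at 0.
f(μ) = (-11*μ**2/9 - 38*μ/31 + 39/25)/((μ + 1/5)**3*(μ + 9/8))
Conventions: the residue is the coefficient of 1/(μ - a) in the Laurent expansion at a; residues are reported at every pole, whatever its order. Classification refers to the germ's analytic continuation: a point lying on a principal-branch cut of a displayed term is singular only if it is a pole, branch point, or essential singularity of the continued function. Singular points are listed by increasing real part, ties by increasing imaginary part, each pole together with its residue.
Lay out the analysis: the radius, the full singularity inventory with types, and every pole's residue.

Denominator factor (μ + 9/8): pole of order 1 at -9/8, modulus 9/8.
Denominator factor (μ + 1/5)^3: pole of order 3 at -1/5, modulus 1/5.
The radius of convergence is the smallest modulus among the singular points: 1/5.
At the order-1 pole -9/8 set g(μ) = (μ - (-9/8))*f(μ) = (-11*μ**2/9 - 38*μ/31 + 39/25)/(μ + 1/5)**3.
Simple pole: residue = g(a) at a = -9/8, which is -2762040/1570243.
At the order-3 pole -1/5 set g(μ) = (μ - (-1/5))^3*f(μ) = (-11*μ**2/9 - 38*μ/31 + 39/25)/(μ + 9/8).
Order-3 pole: residue = g''(a)/2; g''(-1/5) = 5524080/1570243, so the residue is 2762040/1570243.
List the singular points by increasing real part (a conjugate pair: the negative imaginary part first).

Radius of convergence at 0: 1/5.
At -9/8: a pole of order 1; residue -2762040/1570243.
At -1/5: a pole of order 3; residue 2762040/1570243.


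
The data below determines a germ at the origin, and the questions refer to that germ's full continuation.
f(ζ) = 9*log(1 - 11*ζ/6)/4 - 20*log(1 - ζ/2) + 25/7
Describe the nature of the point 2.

The point is a logarithmic branch point.

The term (-20)*log(1 - ζ/(2)) has argument 1 - 2/(2) = 0 at 2: a logarithmic (infinitely-sheeted) branch point; the remaining terms are analytic or single-valued there.


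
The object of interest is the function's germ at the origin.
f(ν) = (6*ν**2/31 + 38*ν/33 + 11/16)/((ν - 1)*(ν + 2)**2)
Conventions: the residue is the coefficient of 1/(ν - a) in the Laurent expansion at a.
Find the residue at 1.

At the order-1 pole 1 set g(ν) = (ν - (1))*f(ν) = (6*ν**2/31 + 38*ν/33 + 11/16)/(ν + 2)**2.
Simple pole: residue = g(a) at a = 1, which is 33269/147312.

The residue is 33269/147312.


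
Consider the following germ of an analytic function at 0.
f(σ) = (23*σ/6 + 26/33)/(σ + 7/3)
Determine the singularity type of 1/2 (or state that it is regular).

Denominator factors: σ + 7/3 = 17/6 at σ = 1/2 — none vanishes.
So the germ continues analytically to 1/2.

The point is a regular point.


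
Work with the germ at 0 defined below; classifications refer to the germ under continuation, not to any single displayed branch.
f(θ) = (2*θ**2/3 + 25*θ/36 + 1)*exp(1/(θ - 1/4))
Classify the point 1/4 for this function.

The point is an essential singularity.

The exponent 1/(θ - (1/4)) has a pole at 1/4, so exp(1/(θ - (1/4))) takes every nonzero value near it: an essential singularity (not a pole of any order).


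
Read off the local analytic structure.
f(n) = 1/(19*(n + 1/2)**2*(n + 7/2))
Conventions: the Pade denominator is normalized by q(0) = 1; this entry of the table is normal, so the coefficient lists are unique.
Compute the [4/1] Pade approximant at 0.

The Pade approximant has numerator coefficients [8/133, -67584/600229, 5472/31591, -139264/600229, 139392/600229]; denominator coefficients [1, 76254/31591].

Taylor coefficients needed (expand at 0): a_0 = 8/133, a_1 = -240/931, a_2 = 5184/6517, a_3 = -98176/45619, a_4 = 1732992/319333, a_5 = -29281536/2235331.
Write the denominator as Q(n) = 1 + q1*n. Requiring Q*f - P = O(n^6) with deg P <= 4 kills the coefficients of n^5..n^5 in Q*f:
  n^5: a_5 + q1*a_4 = 0, i.e. -29281536/2235331 + (1732992/319333)*q1 = 0.
Solving this linear system: q1 = 76254/31591.
The numerator is Q*f truncated at degree 4: P0 = a_0 = 8/133; P1 = a_1 + q1*a_0 = -67584/600229; P2 = a_2 + q1*a_1 = 5472/31591; P3 = a_3 + q1*a_2 = -139264/600229; P4 = a_4 + q1*a_3 = 139392/600229.


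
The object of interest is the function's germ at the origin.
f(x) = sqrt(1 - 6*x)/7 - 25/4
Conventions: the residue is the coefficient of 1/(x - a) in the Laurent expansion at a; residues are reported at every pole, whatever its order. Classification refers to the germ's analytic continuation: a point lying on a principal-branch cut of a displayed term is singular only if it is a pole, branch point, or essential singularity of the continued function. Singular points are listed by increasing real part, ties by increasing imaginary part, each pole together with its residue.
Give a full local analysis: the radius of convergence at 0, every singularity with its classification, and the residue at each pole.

Branch term (1/7)*sqrt(1 - x/(1/6)): its argument vanishes at x = 1/6, a square-root branch point, modulus 1/6.
The radius of convergence is the smallest modulus among the singular points: 1/6.

Radius of convergence at 0: 1/6.
At 1/6: an algebraic (square-root) branch point.


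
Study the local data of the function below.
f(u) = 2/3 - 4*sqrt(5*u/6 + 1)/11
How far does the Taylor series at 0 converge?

Branch term (-4/11)*sqrt(1 - u/(-6/5)): its argument vanishes at u = -6/5, a square-root branch point, modulus 6/5.
The radius of convergence is the smallest modulus among the singular points: 6/5.

The radius of convergence is 6/5.


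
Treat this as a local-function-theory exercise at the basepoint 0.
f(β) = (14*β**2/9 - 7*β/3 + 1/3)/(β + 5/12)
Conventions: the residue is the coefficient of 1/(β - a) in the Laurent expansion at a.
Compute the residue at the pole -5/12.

At the order-1 pole -5/12 set g(β) = (β - (-5/12))*f(β) = 14*β**2/9 - 7*β/3 + 1/3.
Simple pole: residue = g(a) at a = -5/12, which is 1021/648.

The residue is 1021/648.


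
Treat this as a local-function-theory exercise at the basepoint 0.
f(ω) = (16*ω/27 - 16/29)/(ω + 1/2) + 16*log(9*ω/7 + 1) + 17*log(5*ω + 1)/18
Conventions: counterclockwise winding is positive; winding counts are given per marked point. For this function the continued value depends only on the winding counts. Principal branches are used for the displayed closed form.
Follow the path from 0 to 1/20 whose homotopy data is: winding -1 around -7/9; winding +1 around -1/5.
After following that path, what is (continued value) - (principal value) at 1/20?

Continued minus principal equals -(271/9)*pi*i.

The rational part is single-valued and drops out of the difference; each branch term changes only by its own monodromy.
(16)*log(1 - ω/(-7/9)): each positive loop around -7/9 adds 2*pi*i to the log, so winding -1 contributes (16)*(-1)*2*pi*i = -(32)*pi*i.
(17/18)*log(1 - ω/(-1/5)): each positive loop around -1/5 adds 2*pi*i to the log, so winding +1 contributes (17/18)*(1)*2*pi*i = (17/9)*pi*i.
Summing the contributions at ω = 1/20 gives -(271/9)*pi*i.


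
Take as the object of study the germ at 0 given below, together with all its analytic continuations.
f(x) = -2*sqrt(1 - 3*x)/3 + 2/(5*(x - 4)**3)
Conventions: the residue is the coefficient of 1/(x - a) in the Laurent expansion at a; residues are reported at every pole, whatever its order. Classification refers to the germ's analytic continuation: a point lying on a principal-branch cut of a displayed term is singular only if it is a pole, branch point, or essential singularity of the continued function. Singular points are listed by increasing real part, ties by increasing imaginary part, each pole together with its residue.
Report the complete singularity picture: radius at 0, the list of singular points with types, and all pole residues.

Denominator factor (x - 4)^3: pole of order 3 at 4, modulus 4.
Branch term (-2/3)*sqrt(1 - x/(1/3)): its argument vanishes at x = 1/3, a square-root branch point, modulus 1/3.
The radius of convergence is the smallest modulus among the singular points: 1/3.
The branch term is analytic at 4 and contributes nothing to the residue; only the rational part matters.
At the order-3 pole 4 set g(x) = (x - (4))^3*(rational part) = 2/5.
Order-3 pole: residue = g''(a)/2; g''(4) = 0, so the residue is 0.
List the singular points by increasing real part (a conjugate pair: the negative imaginary part first).

Radius of convergence at 0: 1/3.
At 1/3: an algebraic (square-root) branch point.
At 4: a pole of order 3; residue 0.


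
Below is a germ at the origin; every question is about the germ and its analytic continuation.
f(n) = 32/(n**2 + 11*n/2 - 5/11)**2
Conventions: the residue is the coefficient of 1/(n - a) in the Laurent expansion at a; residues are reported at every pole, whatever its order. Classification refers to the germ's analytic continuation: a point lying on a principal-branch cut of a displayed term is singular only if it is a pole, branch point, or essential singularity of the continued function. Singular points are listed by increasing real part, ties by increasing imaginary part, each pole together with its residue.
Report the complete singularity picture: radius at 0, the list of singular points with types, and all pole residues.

Radius of convergence at 0: -11/4 + (1/44)*sqrt(15521).
At -11/4 - (1/44)*sqrt(15521): a pole of order 2; residue (5632/1990921)*sqrt(15521).
At -11/4 + (1/44)*sqrt(15521): a pole of order 2; residue -(5632/1990921)*sqrt(15521).

Denominator factor (n**2 + 11*n/2 - 5/11)^2: discriminant 1411/44, real irrational roots -11/4 + (1/44)*sqrt(15521) and -11/4 - (1/44)*sqrt(15521); poles of order 2, moduli -11/4 + (1/44)*sqrt(15521) and 11/4 + (1/44)*sqrt(15521).
The radius of convergence is the smallest modulus among the singular points: -11/4 + (1/44)*sqrt(15521).
The factor n**2 + 11*n/2 - 5/11 splits as (n - a)(n - a') with a = -11/4 - (1/44)*sqrt(15521), a' = -11/4 + (1/44)*sqrt(15521). At the order-2 pole a set g(n) = (n - a)^2*f(n) = [32] / (n - a')^2.
Order-2 pole: residue = g'(a); g'(-11/4 - (1/44)*sqrt(15521)) = (5632/1990921)*sqrt(15521), so the residue is (5632/1990921)*sqrt(15521).
The factor n**2 + 11*n/2 - 5/11 splits as (n - a)(n - a') with a = -11/4 + (1/44)*sqrt(15521), a' = -11/4 - (1/44)*sqrt(15521). At the order-2 pole a set g(n) = (n - a)^2*f(n) = [32] / (n - a')^2.
Order-2 pole: residue = g'(a); g'(-11/4 + (1/44)*sqrt(15521)) = -(5632/1990921)*sqrt(15521), so the residue is -(5632/1990921)*sqrt(15521).
List the singular points by increasing real part (a conjugate pair: the negative imaginary part first).


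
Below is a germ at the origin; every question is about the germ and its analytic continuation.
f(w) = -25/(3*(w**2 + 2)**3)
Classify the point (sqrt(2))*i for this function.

The point is a pole of order 3.

The denominator factor w**2 + 2 vanishes at (sqrt(2))*i and appears to the power 3; the numerator there equals -25/3, nonzero, and no other factor vanishes.
Hence a pole whose order is the multiplicity, 3.


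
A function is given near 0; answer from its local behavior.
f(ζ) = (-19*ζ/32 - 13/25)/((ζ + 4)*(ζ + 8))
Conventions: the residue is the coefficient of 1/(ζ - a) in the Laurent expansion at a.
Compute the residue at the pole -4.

At the order-1 pole -4 set g(ζ) = (ζ - (-4))*f(ζ) = (-19*ζ/32 - 13/25)/(ζ + 8).
Simple pole: residue = g(a) at a = -4, which is 371/800.

The residue is 371/800.


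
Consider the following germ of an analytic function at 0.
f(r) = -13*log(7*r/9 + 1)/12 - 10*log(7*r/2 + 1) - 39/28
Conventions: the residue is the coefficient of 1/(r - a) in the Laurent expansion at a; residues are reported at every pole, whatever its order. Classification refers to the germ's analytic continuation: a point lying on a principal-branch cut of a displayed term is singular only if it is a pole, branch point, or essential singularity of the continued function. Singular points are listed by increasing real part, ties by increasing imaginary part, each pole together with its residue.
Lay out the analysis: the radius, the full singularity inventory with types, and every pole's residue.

Radius of convergence at 0: 2/7.
At -9/7: a logarithmic branch point.
At -2/7: a logarithmic branch point.

Branch term (-13/12)*log(1 - r/(-9/7)): its argument vanishes at r = -9/7, a logarithmic branch point, modulus 9/7.
Branch term (-10)*log(1 - r/(-2/7)): its argument vanishes at r = -2/7, a logarithmic branch point, modulus 2/7.
The radius of convergence is the smallest modulus among the singular points: 2/7.
List the singular points by increasing real part (a conjugate pair: the negative imaginary part first).


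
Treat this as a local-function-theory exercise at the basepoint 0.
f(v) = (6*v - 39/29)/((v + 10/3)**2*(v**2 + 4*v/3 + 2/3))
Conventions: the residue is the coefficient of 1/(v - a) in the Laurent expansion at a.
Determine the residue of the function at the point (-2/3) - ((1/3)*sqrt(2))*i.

The residue is (4557/7018) - ((11631/28072)*sqrt(2))*i.

The factor v**2 + 4*v/3 + 2/3 splits as (v - a)(v - a') with a = (-2/3) - ((1/3)*sqrt(2))*i, a' = (-2/3) + ((1/3)*sqrt(2))*i. At the order-1 pole a set g(v) = (v - a)*f(v) = [(6*v - 39/29)/(v + 10/3)**2] / (v - a').
Simple pole: residue = g(a) at a = (-2/3) - ((1/3)*sqrt(2))*i, which is (4557/7018) - ((11631/28072)*sqrt(2))*i.


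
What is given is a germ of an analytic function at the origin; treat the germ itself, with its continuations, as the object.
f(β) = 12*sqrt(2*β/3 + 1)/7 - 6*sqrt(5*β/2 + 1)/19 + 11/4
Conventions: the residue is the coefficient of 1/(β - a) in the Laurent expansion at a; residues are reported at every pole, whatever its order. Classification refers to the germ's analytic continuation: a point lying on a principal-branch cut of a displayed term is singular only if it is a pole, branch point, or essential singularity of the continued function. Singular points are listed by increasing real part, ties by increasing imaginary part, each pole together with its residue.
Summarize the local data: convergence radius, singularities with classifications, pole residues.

Branch term (-6/19)*sqrt(1 - β/(-2/5)): its argument vanishes at β = -2/5, a square-root branch point, modulus 2/5.
Branch term (12/7)*sqrt(1 - β/(-3/2)): its argument vanishes at β = -3/2, a square-root branch point, modulus 3/2.
The radius of convergence is the smallest modulus among the singular points: 2/5.
List the singular points by increasing real part (a conjugate pair: the negative imaginary part first).

Radius of convergence at 0: 2/5.
At -3/2: an algebraic (square-root) branch point.
At -2/5: an algebraic (square-root) branch point.


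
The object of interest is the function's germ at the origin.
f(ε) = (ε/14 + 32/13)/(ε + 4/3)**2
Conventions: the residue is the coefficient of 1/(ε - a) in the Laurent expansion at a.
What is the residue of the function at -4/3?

The residue is 1/14.

At the order-2 pole -4/3 set g(ε) = (ε - (-4/3))^2*f(ε) = ε/14 + 32/13.
Order-2 pole: residue = g'(a); g'(-4/3) = 1/14, so the residue is 1/14.


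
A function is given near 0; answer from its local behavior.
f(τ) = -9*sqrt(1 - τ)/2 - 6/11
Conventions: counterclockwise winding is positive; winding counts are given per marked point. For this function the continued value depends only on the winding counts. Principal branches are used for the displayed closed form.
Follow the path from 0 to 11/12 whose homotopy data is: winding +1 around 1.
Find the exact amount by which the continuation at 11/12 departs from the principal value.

The rational part is single-valued and drops out of the difference; each branch term changes only by its own monodromy.
(-9/2)*sqrt(1 - τ/(1)): winding +1 is odd, the square root flips sign, contributing -2*(-9/2)*sqrt(1 - (11/12)/(1)) = -2*(-9/2)*sqrt(1/12) = (3/2)*sqrt(3).
Summing the contributions at τ = 11/12 gives (3/2)*sqrt(3).

Continued minus principal equals (3/2)*sqrt(3).


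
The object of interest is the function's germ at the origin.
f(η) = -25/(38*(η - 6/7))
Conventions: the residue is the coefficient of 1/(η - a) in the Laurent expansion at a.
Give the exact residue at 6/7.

At the order-1 pole 6/7 set g(η) = (η - (6/7))*f(η) = -25/38.
Simple pole: residue = g(a) at a = 6/7, which is -25/38.

The residue is -25/38.


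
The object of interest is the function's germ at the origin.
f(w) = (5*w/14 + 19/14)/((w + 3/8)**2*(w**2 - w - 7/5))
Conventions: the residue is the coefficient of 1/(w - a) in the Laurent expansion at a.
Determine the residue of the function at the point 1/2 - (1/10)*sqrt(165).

The residue is -654000/560623 - (1919920/18500559)*sqrt(165).

The factor w**2 - w - 7/5 splits as (w - a)(w - a') with a = 1/2 - (1/10)*sqrt(165), a' = 1/2 + (1/10)*sqrt(165). At the order-1 pole a set g(w) = (w - a)*f(w) = [(5*w/14 + 19/14)/(w + 3/8)**2] / (w - a').
Simple pole: residue = g(a) at a = 1/2 - (1/10)*sqrt(165), which is -654000/560623 - (1919920/18500559)*sqrt(165).


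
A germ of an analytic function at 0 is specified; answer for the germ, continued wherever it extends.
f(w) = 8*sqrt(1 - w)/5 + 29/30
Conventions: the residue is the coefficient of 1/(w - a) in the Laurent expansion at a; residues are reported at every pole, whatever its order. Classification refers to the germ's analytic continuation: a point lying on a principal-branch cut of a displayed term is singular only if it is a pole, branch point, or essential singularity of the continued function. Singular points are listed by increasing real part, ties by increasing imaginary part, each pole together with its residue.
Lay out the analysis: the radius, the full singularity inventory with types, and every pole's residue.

Radius of convergence at 0: 1.
At 1: an algebraic (square-root) branch point.

Branch term (8/5)*sqrt(1 - w/(1)): its argument vanishes at w = 1, a square-root branch point, modulus 1.
The radius of convergence is the smallest modulus among the singular points: 1.


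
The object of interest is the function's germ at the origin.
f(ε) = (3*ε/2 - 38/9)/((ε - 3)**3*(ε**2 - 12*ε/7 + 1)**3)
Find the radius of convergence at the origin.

The radius of convergence is 1.

Denominator factor (ε**2 - 12*ε/7 + 1)^3: discriminant -52/49, complex-conjugate roots (6/7) + ((1/7)*sqrt(13))*i and (6/7) - ((1/7)*sqrt(13))*i; poles of order 3, moduli 1 and 1.
Denominator factor (ε - 3)^3: pole of order 3 at 3, modulus 3.
The radius of convergence is the smallest modulus among the singular points: 1.


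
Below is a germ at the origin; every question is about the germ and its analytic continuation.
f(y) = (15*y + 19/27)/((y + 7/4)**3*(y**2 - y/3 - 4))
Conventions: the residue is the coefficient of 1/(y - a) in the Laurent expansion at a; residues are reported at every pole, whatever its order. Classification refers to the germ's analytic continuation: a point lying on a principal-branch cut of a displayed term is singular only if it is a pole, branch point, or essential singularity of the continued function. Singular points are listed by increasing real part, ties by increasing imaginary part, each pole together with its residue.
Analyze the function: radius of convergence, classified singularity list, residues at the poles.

Radius of convergence at 0: 7/4.
At 1/6 - (1/6)*sqrt(145): a pole of order 1; residue -201454816/44217 - (2425910368/6411465)*sqrt(145).
At -7/4: a pole of order 3; residue 402909632/44217.
At 1/6 + (1/6)*sqrt(145): a pole of order 1; residue -201454816/44217 + (2425910368/6411465)*sqrt(145).


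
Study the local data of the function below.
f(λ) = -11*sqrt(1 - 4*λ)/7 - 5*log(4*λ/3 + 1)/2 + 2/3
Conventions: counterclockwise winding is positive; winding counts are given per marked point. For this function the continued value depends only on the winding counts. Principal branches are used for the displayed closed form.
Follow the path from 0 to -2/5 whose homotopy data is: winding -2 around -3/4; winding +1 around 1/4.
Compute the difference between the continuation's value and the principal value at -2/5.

Continued minus principal equals ((22/35)*sqrt(65)) + ((10)*pi)*i.

The rational part is single-valued and drops out of the difference; each branch term changes only by its own monodromy.
(-11/7)*sqrt(1 - λ/(1/4)): winding +1 is odd, the square root flips sign, contributing -2*(-11/7)*sqrt(1 - (-2/5)/(1/4)) = -2*(-11/7)*sqrt(13/5) = (22/35)*sqrt(65).
(-5/2)*log(1 - λ/(-3/4)): each positive loop around -3/4 adds 2*pi*i to the log, so winding -2 contributes (-5/2)*(-2)*2*pi*i = (10)*pi*i.
Summing the contributions at λ = -2/5 gives ((22/35)*sqrt(65)) + ((10)*pi)*i.


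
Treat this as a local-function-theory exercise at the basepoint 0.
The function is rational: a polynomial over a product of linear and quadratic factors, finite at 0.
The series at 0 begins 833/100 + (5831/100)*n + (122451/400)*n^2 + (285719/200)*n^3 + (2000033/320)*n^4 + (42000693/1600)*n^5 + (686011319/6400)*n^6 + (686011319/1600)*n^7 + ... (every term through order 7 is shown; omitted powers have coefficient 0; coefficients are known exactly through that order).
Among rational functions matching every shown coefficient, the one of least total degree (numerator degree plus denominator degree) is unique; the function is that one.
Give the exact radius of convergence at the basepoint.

The radius of convergence is 2/7.

No rational of total degree below 2 reproduces all 8 coefficients; solving the [0/2] Pade equations on them gives f(n) = 17/(25*(n - 2/7)**2), whose expansion matches every shown term.
Denominator factor (n - 2/7)^2: pole of order 2 at 2/7, modulus 2/7.
The radius of convergence is the smallest modulus among the singular points: 2/7.


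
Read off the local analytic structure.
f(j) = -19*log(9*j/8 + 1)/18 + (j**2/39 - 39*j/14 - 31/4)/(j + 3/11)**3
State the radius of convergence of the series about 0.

The radius of convergence is 3/11.

Denominator factor (j + 3/11)^3: pole of order 3 at -3/11, modulus 3/11.
Branch term (-19/18)*log(1 - j/(-8/9)): its argument vanishes at j = -8/9, a logarithmic branch point, modulus 8/9.
The radius of convergence is the smallest modulus among the singular points: 3/11.


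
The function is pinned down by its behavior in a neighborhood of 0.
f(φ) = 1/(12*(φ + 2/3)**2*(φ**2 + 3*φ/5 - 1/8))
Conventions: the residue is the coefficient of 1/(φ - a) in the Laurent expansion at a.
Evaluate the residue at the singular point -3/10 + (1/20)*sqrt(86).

The residue is -3960/841 + (18870/36163)*sqrt(86).

The factor φ**2 + 3*φ/5 - 1/8 splits as (φ - a)(φ - a') with a = -3/10 + (1/20)*sqrt(86), a' = -3/10 - (1/20)*sqrt(86). At the order-1 pole a set g(φ) = (φ - a)*f(φ) = [1/(12*(φ + 2/3)**2)] / (φ - a').
Simple pole: residue = g(a) at a = -3/10 + (1/20)*sqrt(86), which is -3960/841 + (18870/36163)*sqrt(86).


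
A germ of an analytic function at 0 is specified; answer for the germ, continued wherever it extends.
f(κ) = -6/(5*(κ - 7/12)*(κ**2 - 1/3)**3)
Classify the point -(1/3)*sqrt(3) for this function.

The point is a pole of order 3.

The denominator factor κ**2 - 1/3 vanishes at -(1/3)*sqrt(3) and appears to the power 3; the numerator there equals -6/5, nonzero, and no other factor vanishes.
Hence a pole whose order is the multiplicity, 3.


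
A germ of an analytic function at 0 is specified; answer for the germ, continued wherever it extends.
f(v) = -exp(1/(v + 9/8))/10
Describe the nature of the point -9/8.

The exponent 1/(v - (-9/8)) has a pole at -9/8, so exp(1/(v - (-9/8))) takes every nonzero value near it: an essential singularity (not a pole of any order).

The point is an essential singularity.


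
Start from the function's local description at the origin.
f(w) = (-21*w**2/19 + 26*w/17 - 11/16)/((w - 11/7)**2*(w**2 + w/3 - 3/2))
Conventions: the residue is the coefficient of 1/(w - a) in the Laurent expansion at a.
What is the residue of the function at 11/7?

The residue is 69216861/248995532.

At the order-2 pole 11/7 set g(w) = (w - (11/7))^2*f(w) = (-21*w**2/19 + 26*w/17 - 11/16)/(w**2 + w/3 - 3/2).
Order-2 pole: residue = g'(a); g'(11/7) = 69216861/248995532, so the residue is 69216861/248995532.


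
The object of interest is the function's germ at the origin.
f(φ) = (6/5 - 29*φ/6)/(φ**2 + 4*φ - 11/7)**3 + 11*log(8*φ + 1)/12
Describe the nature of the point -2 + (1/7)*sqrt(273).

The point is a pole of order 3.

The denominator factor φ**2 + 4*φ - 11/7 vanishes at -2 + (1/7)*sqrt(273) and appears to the power 3; the numerator there equals 163/15 - (29/42)*sqrt(273), nonzero, and no other factor vanishes.
The branch terms are analytic at this point.
Hence a pole whose order is the multiplicity, 3.


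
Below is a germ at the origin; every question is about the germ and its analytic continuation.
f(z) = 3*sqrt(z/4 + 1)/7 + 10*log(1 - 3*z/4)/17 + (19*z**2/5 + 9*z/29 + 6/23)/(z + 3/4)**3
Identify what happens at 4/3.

The point is a logarithmic branch point.

The term (10/17)*log(1 - z/(4/3)) has argument 1 - 4/3/(4/3) = 0 at 4/3: a logarithmic (infinitely-sheeted) branch point; the remaining terms are analytic or single-valued there.


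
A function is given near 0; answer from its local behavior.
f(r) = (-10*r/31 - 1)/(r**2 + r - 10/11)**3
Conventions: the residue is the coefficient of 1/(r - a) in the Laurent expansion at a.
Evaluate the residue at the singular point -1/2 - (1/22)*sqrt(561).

The residue is (6292/1370727)*sqrt(561).

The factor r**2 + r - 10/11 splits as (r - a)(r - a') with a = -1/2 - (1/22)*sqrt(561), a' = -1/2 + (1/22)*sqrt(561). At the order-3 pole a set g(r) = (r - a)^3*f(r) = [-10*r/31 - 1] / (r - a')^3.
Order-3 pole: residue = g''(a)/2; g''(-1/2 - (1/22)*sqrt(561)) = (12584/1370727)*sqrt(561), so the residue is (6292/1370727)*sqrt(561).


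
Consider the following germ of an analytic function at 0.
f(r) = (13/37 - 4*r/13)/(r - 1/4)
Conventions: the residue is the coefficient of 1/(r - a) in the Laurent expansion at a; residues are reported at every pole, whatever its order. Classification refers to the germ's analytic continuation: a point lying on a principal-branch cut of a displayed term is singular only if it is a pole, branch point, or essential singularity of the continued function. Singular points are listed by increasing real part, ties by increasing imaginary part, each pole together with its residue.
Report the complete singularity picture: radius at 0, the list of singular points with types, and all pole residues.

Radius of convergence at 0: 1/4.
At 1/4: a pole of order 1; residue 132/481.

Denominator factor (r - 1/4): pole of order 1 at 1/4, modulus 1/4.
The radius of convergence is the smallest modulus among the singular points: 1/4.
At the order-1 pole 1/4 set g(r) = (r - (1/4))*f(r) = 13/37 - 4*r/13.
Simple pole: residue = g(a) at a = 1/4, which is 132/481.


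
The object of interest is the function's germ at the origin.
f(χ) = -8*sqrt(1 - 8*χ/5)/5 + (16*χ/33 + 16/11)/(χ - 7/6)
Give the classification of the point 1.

The point is a regular point.

Denominator factors: χ - 7/6 = -1/6 at χ = 1 — none vanishes.
Branch term sqrt(1 - χ/(5/8)): argument at 1 is -3/5, nonzero, so 1 is not its branch point (a point on a principal cut is still regular for the continued germ).
So the germ continues analytically to 1.


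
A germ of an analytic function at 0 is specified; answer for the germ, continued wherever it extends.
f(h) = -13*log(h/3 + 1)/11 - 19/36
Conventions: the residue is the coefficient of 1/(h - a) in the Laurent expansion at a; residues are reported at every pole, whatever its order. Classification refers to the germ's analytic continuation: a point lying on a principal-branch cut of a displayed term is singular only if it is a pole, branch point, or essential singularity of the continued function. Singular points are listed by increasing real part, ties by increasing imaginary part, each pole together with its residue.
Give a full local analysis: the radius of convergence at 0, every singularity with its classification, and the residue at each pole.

Branch term (-13/11)*log(1 - h/(-3)): its argument vanishes at h = -3, a logarithmic branch point, modulus 3.
The radius of convergence is the smallest modulus among the singular points: 3.

Radius of convergence at 0: 3.
At -3: a logarithmic branch point.


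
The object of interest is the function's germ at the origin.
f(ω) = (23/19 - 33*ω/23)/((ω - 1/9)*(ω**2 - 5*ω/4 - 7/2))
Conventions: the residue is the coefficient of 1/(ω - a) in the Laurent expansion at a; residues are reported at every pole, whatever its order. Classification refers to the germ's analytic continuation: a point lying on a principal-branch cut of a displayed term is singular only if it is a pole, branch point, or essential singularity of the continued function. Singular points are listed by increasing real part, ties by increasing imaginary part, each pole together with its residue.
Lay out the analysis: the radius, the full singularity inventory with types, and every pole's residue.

Radius of convergence at 0: 1/9.
At 5/8 - (1/8)*sqrt(249): a pole of order 1; residue 74412/513475 + (1084272/42618425)*sqrt(249).
At 1/9: a pole of order 1; residue -148824/513475.
At 5/8 + (1/8)*sqrt(249): a pole of order 1; residue 74412/513475 - (1084272/42618425)*sqrt(249).


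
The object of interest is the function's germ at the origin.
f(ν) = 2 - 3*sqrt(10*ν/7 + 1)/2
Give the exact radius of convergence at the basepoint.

The radius of convergence is 7/10.

Branch term (-3/2)*sqrt(1 - ν/(-7/10)): its argument vanishes at ν = -7/10, a square-root branch point, modulus 7/10.
The radius of convergence is the smallest modulus among the singular points: 7/10.


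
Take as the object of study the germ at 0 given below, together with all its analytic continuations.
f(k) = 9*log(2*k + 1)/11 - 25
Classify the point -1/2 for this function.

The point is a logarithmic branch point.

The term (9/11)*log(1 - k/(-1/2)) has argument 1 - -1/2/(-1/2) = 0 at -1/2: a logarithmic (infinitely-sheeted) branch point; the remaining terms are analytic or single-valued there.


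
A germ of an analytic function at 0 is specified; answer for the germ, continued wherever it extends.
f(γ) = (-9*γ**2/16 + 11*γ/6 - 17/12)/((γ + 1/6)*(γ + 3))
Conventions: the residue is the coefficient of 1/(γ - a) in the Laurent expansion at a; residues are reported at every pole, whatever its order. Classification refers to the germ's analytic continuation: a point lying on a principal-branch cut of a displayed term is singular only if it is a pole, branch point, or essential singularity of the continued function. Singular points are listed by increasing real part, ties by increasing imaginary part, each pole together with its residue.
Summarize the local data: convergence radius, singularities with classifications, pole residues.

Denominator factor (γ + 3): pole of order 1 at -3, modulus 3.
Denominator factor (γ + 1/6): pole of order 1 at -1/6, modulus 1/6.
The radius of convergence is the smallest modulus among the singular points: 1/6.
At the order-1 pole -3 set g(γ) = (γ - (-3))*f(γ) = (-9*γ**2/16 + 11*γ/6 - 17/12)/(γ + 1/6).
Simple pole: residue = g(a) at a = -3, which is 575/136.
At the order-1 pole -1/6 set g(γ) = (γ - (-1/6))*f(γ) = (-9*γ**2/16 + 11*γ/6 - 17/12)/(γ + 3).
Simple pole: residue = g(a) at a = -1/6, which is -1001/1632.
List the singular points by increasing real part (a conjugate pair: the negative imaginary part first).

Radius of convergence at 0: 1/6.
At -3: a pole of order 1; residue 575/136.
At -1/6: a pole of order 1; residue -1001/1632.


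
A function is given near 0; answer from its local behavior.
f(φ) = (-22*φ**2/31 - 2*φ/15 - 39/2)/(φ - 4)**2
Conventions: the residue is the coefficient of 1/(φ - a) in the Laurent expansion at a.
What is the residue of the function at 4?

At the order-2 pole 4 set g(φ) = (φ - (4))^2*f(φ) = -22*φ**2/31 - 2*φ/15 - 39/2.
Order-2 pole: residue = g'(a); g'(4) = -2702/465, so the residue is -2702/465.

The residue is -2702/465.


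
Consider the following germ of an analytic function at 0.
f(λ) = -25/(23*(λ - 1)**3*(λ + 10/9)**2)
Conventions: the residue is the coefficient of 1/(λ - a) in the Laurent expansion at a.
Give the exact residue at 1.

The residue is -492075/2997383.

At the order-3 pole 1 set g(λ) = (λ - (1))^3*f(λ) = -25/(23*(λ + 10/9)**2).
Order-3 pole: residue = g''(a)/2; g''(1) = -984150/2997383, so the residue is -492075/2997383.
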